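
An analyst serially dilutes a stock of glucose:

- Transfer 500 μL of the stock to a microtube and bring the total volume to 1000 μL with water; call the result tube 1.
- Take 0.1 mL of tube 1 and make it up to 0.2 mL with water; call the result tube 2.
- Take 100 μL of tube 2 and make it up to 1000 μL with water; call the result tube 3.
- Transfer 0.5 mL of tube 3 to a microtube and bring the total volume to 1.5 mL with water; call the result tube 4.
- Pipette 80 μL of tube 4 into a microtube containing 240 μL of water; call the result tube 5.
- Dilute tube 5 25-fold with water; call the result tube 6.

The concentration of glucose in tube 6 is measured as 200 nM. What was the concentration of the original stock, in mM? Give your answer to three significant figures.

2.40 mM

Step 1: 500 μL brought to 1000 μL → factor 1000/500 = 2
Step 2: 0.1 mL brought to 0.2 mL → factor 0.2/0.1 = 2
Step 3: 100 μL brought to 1000 μL → factor 1000/100 = 10
Step 4: 0.5 mL brought to 1.5 mL → factor 1.5/0.5 = 3
Step 5: 80 μL + 240 μL = 320 μL total → factor 320/80 = 4
Step 6: 25-fold → factor 25
Overall dilution factor = 2 × 2 × 10 × 3 × 4 × 25 = 12000
Stock = 200 nM × 12000 = 2.400 × 10^6 nM = 2.40 mM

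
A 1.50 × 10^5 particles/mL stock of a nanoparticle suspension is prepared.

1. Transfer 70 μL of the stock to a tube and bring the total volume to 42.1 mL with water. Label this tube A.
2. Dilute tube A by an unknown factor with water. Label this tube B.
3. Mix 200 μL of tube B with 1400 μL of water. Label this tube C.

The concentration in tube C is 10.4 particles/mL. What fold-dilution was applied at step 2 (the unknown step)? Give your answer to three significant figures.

3.00-fold

Step 1: 70 μL brought to 42.1 mL → factor 42100/70 = 601.43
Step 2: unknown factor x
Step 3: 200 μL + 1400 μL = 1600 μL total → factor 1600/200 = 8
Product of known-step factors = 4811.4
Overall factor = 1.50 × 10^5 particles/mL / (10.4 particles/mL) = 14423
x = 14423 / 4811.4 = 3.00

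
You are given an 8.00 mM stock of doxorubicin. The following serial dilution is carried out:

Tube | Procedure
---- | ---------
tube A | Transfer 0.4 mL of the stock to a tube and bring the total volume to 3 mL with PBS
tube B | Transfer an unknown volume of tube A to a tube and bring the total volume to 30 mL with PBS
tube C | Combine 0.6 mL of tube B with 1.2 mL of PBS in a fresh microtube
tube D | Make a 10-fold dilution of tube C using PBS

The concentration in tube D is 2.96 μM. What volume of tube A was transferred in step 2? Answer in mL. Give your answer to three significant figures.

Step 1: 0.4 mL brought to 3 mL → factor 3/0.4 = 7.5
Step 2: v brought to 30 mL → factor = 30 mL/v
Step 3: 0.6 mL + 1.2 mL = 1.8 mL total → factor 1.8/0.6 = 3
Step 4: 10-fold → factor 10
Product of known-step factors = 225
Overall factor = 8.00 mM / (2.96 μM) = 2702.7
Step-2 factor = 2702.7 / 225 = 12.012
v = 30 mL / 12.012 = 2.50 mL

2.50 mL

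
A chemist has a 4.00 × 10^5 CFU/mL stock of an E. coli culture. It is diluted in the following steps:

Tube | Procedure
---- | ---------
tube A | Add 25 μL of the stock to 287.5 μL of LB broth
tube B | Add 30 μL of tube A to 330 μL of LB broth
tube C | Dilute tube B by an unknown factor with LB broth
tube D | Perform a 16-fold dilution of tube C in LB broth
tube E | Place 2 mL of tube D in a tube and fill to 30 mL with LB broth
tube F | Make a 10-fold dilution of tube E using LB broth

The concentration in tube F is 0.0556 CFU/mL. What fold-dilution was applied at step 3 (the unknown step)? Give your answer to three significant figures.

Step 1: 25 μL + 287.5 μL = 312.5 μL total → factor 312.5/25 = 12.5
Step 2: 30 μL + 330 μL = 360 μL total → factor 360/30 = 12
Step 3: unknown factor x
Step 4: 16-fold → factor 16
Step 5: 2 mL brought to 30 mL → factor 30/2 = 15
Step 6: 10-fold → factor 10
Product of known-step factors = 3.6 × 10^5
Overall factor = 4.00 × 10^5 CFU/mL / (0.0556 CFU/mL) = 7.1942 × 10^6
x = 7.1942 × 10^6 / 3.6 × 10^5 = 20.0

20.0-fold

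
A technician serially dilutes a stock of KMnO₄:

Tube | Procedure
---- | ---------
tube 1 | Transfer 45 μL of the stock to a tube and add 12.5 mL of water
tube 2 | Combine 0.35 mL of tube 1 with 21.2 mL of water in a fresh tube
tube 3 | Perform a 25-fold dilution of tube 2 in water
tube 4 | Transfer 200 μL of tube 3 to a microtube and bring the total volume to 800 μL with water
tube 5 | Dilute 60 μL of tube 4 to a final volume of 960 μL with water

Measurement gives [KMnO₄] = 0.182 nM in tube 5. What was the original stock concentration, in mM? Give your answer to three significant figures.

Step 1: 45 μL + 12.5 mL = 12545 μL total → factor 12545/45 = 278.78
Step 2: 0.35 mL + 21.2 mL = 21.55 mL total → factor 21.55/0.35 = 61.571
Step 3: 25-fold → factor 25
Step 4: 200 μL brought to 800 μL → factor 800/200 = 4
Step 5: 60 μL brought to 960 μL → factor 960/60 = 16
Overall dilution factor = 278.78 × 61.571 × 25 × 4 × 16 = 2.7464 × 10^7
Stock = 0.182 nM × 2.7464 × 10^7 = 4.998 × 10^6 nM = 5.00 mM

5.00 mM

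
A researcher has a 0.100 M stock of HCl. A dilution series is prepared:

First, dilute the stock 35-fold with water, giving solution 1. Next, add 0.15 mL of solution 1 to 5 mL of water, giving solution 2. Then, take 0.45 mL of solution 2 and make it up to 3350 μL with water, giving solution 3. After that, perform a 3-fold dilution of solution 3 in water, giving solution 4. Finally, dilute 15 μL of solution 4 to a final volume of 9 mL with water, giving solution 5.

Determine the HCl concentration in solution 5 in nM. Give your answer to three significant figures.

Step 1: 35-fold → factor 35
Step 2: 0.15 mL + 5 mL = 5.15 mL total → factor 5.15/0.15 = 34.333
Step 3: 0.45 mL brought to 3350 μL → factor 3.35/0.45 = 7.4444
Step 4: 3-fold → factor 3
Step 5: 15 μL brought to 9 mL → factor 9000/15 = 600
Overall dilution factor = 35 × 34.333 × 7.4444 × 3 × 600 = 1.6102 × 10^7
Final = 0.100 M / 1.6102 × 10^7 = 6.210 × 10^-9 M = 6.21 nM

6.21 nM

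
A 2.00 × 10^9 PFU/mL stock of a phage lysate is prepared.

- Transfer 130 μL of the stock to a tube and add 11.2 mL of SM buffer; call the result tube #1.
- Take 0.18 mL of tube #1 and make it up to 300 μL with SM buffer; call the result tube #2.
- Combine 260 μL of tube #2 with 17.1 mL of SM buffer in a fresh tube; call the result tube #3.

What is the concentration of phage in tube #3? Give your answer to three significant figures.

Step 1: 130 μL + 11.2 mL = 11330 μL total → factor 11330/130 = 87.154
Step 2: 0.18 mL brought to 300 μL → factor 0.3/0.18 = 1.6667
Step 3: 260 μL + 17.1 mL = 17360 μL total → factor 17360/260 = 66.769
Overall dilution factor = 87.154 × 1.6667 × 66.769 = 9698.7
Final = 2.00 × 10^9 PFU/mL / 9698.7 = 2.06 × 10^5 PFU/mL

2.06 × 10^5 PFU/mL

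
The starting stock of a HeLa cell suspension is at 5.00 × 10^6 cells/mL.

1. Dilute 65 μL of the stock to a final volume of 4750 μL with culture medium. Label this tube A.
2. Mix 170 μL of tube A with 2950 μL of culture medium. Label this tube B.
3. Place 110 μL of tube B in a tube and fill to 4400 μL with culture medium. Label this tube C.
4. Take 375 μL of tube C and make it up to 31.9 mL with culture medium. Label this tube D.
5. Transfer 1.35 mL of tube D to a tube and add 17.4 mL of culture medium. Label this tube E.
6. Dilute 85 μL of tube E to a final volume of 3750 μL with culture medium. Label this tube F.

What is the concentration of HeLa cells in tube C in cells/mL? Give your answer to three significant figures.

93.2 cells/mL

Step 1: 65 μL brought to 4750 μL → factor 4750/65 = 73.077
Step 2: 170 μL + 2950 μL = 3120 μL total → factor 3120/170 = 18.353
Step 3: 110 μL brought to 4400 μL → factor 4400/110 = 40
Dilution factor through tube C = 73.077 × 18.353 × 40 = 53647
[tube C] = 5.00 × 10^6 cells/mL / 53647 = 93.2 cells/mL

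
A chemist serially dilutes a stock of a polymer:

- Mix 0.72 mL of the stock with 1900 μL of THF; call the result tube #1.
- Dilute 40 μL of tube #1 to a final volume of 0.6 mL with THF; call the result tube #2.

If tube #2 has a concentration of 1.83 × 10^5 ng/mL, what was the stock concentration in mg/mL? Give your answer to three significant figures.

9.99 mg/mL

Step 1: 0.72 mL + 1900 μL = 2.62 mL total → factor 2.62/0.72 = 3.6389
Step 2: 40 μL brought to 0.6 mL → factor 600/40 = 15
Overall dilution factor = 3.6389 × 15 = 54.583
Stock = 1.83 × 10^5 ng/mL × 54.583 = 9.989 × 10^6 ng/mL = 9.99 mg/mL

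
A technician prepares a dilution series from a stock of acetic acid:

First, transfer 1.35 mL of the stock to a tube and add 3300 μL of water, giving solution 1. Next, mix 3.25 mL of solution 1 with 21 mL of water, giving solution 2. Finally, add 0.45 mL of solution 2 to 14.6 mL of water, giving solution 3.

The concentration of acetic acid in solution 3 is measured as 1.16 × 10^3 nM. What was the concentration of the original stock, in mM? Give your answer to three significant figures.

Step 1: 1.35 mL + 3300 μL = 4.65 mL total → factor 4.65/1.35 = 3.4444
Step 2: 3.25 mL + 21 mL = 24.25 mL total → factor 24.25/3.25 = 7.4615
Step 3: 0.45 mL + 14.6 mL = 15.05 mL total → factor 15.05/0.45 = 33.444
Overall dilution factor = 3.4444 × 7.4615 × 33.444 = 859.55
Stock = 1.16 × 10^3 nM × 859.55 = 9.971 × 10^5 nM = 0.997 mM

0.997 mM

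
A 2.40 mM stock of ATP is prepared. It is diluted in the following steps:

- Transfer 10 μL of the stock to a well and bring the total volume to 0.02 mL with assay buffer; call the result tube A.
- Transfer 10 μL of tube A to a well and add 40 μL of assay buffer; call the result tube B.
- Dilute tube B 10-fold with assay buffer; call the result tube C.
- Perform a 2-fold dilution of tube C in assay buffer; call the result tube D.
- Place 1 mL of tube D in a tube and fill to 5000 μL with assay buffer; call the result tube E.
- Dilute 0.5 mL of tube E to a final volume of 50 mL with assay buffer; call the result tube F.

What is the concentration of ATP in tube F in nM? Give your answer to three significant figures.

24.0 nM

Step 1: 10 μL brought to 0.02 mL → factor 20/10 = 2
Step 2: 10 μL + 40 μL = 50 μL total → factor 50/10 = 5
Step 3: 10-fold → factor 10
Step 4: 2-fold → factor 2
Step 5: 1 mL brought to 5000 μL → factor 5/1 = 5
Step 6: 0.5 mL brought to 50 mL → factor 50/0.5 = 100
Overall dilution factor = 2 × 5 × 10 × 2 × 5 × 100 = 1 × 10^5
Final = 2.40 mM / 1 × 10^5 = 2.400 × 10^-5 mM = 24.0 nM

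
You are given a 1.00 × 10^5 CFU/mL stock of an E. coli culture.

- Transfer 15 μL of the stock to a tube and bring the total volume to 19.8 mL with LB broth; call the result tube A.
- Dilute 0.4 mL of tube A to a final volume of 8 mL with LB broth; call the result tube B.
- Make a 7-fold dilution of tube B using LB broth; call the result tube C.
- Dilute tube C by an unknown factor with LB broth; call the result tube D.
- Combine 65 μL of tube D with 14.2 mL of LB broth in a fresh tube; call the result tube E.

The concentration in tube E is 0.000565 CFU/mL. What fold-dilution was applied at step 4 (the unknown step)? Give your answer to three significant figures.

Step 1: 15 μL brought to 19.8 mL → factor 19800/15 = 1320
Step 2: 0.4 mL brought to 8 mL → factor 8/0.4 = 20
Step 3: 7-fold → factor 7
Step 4: unknown factor x
Step 5: 65 μL + 14.2 mL = 14265 μL total → factor 14265/65 = 219.46
Product of known-step factors = 4.0556 × 10^7
Overall factor = 1.00 × 10^5 CFU/mL / (0.000565 CFU/mL) = 1.7699 × 10^8
x = 1.7699 × 10^8 / 4.0556 × 10^7 = 4.36

4.36-fold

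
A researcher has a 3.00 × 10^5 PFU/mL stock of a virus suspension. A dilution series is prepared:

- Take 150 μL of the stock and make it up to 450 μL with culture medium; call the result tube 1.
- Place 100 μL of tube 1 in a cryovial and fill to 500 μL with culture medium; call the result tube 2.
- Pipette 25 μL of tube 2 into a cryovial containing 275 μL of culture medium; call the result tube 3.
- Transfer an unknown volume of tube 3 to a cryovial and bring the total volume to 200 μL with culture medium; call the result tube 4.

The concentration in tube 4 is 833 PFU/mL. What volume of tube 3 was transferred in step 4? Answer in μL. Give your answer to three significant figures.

100 μL

Step 1: 150 μL brought to 450 μL → factor 450/150 = 3
Step 2: 100 μL brought to 500 μL → factor 500/100 = 5
Step 3: 25 μL + 275 μL = 300 μL total → factor 300/25 = 12
Step 4: v brought to 200 μL → factor = 200 μL/v
Product of known-step factors = 180
Overall factor = 3.00 × 10^5 PFU/mL / (833 PFU/mL) = 360.14
Step-4 factor = 360.14 / 180 = 2.0008
v = 200 μL / 2.0008 = 100 μL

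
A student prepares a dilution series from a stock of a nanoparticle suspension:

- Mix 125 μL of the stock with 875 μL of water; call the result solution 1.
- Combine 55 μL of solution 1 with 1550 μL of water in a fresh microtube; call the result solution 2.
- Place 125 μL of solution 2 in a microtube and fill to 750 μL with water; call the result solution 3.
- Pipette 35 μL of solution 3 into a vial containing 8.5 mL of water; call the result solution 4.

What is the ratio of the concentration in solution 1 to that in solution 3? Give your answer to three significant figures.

175

Step 1: 125 μL + 875 μL = 1000 μL total → factor 1000/125 = 8
Step 2: 55 μL + 1550 μL = 1605 μL total → factor 1605/55 = 29.182
Step 3: 125 μL brought to 750 μL → factor 750/125 = 6
Dilution factor to solution 1 = 8; to solution 3 = 1400.7
[solution 1]/[solution 3] = (factor to solution 3)/(factor to solution 1) = 1400.7/8 = 175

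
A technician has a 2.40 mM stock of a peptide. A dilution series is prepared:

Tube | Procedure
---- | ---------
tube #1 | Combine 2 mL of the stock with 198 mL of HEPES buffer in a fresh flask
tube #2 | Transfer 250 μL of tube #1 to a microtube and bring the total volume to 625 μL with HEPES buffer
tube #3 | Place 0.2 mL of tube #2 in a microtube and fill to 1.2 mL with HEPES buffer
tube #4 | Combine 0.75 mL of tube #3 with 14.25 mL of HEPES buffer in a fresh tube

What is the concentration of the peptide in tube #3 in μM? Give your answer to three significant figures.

1.60 μM

Step 1: 2 mL + 198 mL = 200 mL total → factor 200/2 = 100
Step 2: 250 μL brought to 625 μL → factor 625/250 = 2.5
Step 3: 0.2 mL brought to 1.2 mL → factor 1.2/0.2 = 6
Dilution factor through tube #3 = 100 × 2.5 × 6 = 1500
[tube #3] = 2.40 mM / 1500 = 0.001600 mM = 1.60 μM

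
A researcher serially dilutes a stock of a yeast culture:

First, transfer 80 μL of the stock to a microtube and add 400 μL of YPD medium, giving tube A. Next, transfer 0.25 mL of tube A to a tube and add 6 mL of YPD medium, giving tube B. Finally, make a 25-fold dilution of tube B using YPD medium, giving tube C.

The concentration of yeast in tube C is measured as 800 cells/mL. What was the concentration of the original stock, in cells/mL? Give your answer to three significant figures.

Step 1: 80 μL + 400 μL = 480 μL total → factor 480/80 = 6
Step 2: 0.25 mL + 6 mL = 6.25 mL total → factor 6.25/0.25 = 25
Step 3: 25-fold → factor 25
Overall dilution factor = 6 × 25 × 25 = 3750
Stock = 800 cells/mL × 3750 = 3.00 × 10^6 cells/mL

3.00 × 10^6 cells/mL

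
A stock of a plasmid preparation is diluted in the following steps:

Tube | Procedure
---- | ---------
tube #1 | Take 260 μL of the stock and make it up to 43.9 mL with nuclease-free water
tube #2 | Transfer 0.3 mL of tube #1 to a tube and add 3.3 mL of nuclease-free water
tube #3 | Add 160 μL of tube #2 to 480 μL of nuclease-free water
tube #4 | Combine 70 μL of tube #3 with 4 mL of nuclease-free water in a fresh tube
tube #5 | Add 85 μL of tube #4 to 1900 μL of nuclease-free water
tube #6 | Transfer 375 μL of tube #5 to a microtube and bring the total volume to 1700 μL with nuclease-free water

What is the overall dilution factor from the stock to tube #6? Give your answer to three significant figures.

4.99 × 10^7

Step 1: 260 μL brought to 43.9 mL → factor 43900/260 = 168.85
Step 2: 0.3 mL + 3.3 mL = 3.6 mL total → factor 3.6/0.3 = 12
Step 3: 160 μL + 480 μL = 640 μL total → factor 640/160 = 4
Step 4: 70 μL + 4 mL = 4070 μL total → factor 4070/70 = 58.143
Step 5: 85 μL + 1900 μL = 1985 μL total → factor 1985/85 = 23.353
Step 6: 375 μL brought to 1700 μL → factor 1700/375 = 4.5333
Overall dilution factor = 168.85 × 12 × 4 × 58.143 × 23.353 × 4.5333 = 4.9887 × 10^7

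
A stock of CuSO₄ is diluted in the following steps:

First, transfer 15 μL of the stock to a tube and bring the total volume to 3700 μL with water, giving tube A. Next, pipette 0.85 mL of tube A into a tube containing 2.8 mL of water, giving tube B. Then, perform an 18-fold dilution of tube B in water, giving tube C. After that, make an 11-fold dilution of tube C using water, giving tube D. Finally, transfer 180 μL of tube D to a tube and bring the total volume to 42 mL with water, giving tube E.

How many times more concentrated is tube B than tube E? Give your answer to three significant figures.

4.62 × 10^4

Step 1: 15 μL brought to 3700 μL → factor 3700/15 = 246.67
Step 2: 0.85 mL + 2.8 mL = 3.65 mL total → factor 3.65/0.85 = 4.2941
Step 3: 18-fold → factor 18
Step 4: 11-fold → factor 11
Step 5: 180 μL brought to 42 mL → factor 42000/180 = 233.33
Dilution factor to tube B = 1059.2; to tube E = 4.8936 × 10^7
[tube B]/[tube E] = (factor to tube E)/(factor to tube B) = 4.8936 × 10^7/1059.2 = 4.62 × 10^4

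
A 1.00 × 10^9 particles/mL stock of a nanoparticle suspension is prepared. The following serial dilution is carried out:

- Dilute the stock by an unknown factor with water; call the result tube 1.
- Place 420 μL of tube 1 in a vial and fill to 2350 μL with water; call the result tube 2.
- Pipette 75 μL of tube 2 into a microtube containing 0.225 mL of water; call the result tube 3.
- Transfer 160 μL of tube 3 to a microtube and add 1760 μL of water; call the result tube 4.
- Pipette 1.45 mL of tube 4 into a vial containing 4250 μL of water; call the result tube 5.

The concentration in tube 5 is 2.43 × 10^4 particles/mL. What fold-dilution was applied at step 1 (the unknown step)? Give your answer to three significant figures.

Step 1: unknown factor x
Step 2: 420 μL brought to 2350 μL → factor 2350/420 = 5.5952
Step 3: 75 μL + 0.225 mL = 300 μL total → factor 300/75 = 4
Step 4: 160 μL + 1760 μL = 1920 μL total → factor 1920/160 = 12
Step 5: 1.45 mL + 4250 μL = 5.7 mL total → factor 5.7/1.45 = 3.931
Product of known-step factors = 1055.8
Overall factor = 1.00 × 10^9 particles/mL / (2.43 × 10^4 particles/mL) = 41152
x = 41152 / 1055.8 = 39.0

39.0-fold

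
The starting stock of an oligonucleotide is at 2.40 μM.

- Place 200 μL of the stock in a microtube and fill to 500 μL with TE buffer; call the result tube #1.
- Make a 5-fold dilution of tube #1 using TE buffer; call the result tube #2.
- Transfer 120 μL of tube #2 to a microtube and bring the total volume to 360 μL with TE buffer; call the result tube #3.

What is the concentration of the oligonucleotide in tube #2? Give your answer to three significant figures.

Step 1: 200 μL brought to 500 μL → factor 500/200 = 2.5
Step 2: 5-fold → factor 5
Dilution factor through tube #2 = 2.5 × 5 = 12.5
[tube #2] = 2.40 μM / 12.5 = 0.192 μM

0.192 μM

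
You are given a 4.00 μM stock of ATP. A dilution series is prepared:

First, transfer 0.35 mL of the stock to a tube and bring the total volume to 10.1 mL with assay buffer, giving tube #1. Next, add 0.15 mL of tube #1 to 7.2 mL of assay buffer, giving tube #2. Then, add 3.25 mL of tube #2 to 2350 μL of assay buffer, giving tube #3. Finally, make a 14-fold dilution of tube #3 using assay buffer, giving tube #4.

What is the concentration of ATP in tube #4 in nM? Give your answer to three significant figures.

Step 1: 0.35 mL brought to 10.1 mL → factor 10.1/0.35 = 28.857
Step 2: 0.15 mL + 7.2 mL = 7.35 mL total → factor 7.35/0.15 = 49
Step 3: 3.25 mL + 2350 μL = 5.6 mL total → factor 5.6/3.25 = 1.7231
Step 4: 14-fold → factor 14
Overall dilution factor = 28.857 × 49 × 1.7231 × 14 = 34110
Final = 4.00 μM / 34110 = 0.0001173 μM = 0.117 nM

0.117 nM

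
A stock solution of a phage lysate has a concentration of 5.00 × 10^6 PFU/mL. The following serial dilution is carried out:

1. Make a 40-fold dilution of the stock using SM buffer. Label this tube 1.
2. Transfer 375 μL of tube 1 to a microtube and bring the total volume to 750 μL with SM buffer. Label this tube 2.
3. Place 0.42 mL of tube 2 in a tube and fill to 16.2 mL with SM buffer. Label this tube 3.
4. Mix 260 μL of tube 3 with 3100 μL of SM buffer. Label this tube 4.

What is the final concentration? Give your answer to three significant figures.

Step 1: 40-fold → factor 40
Step 2: 375 μL brought to 750 μL → factor 750/375 = 2
Step 3: 0.42 mL brought to 16.2 mL → factor 16.2/0.42 = 38.571
Step 4: 260 μL + 3100 μL = 3360 μL total → factor 3360/260 = 12.923
Overall dilution factor = 40 × 2 × 38.571 × 12.923 = 39877
Final = 5.00 × 10^6 PFU/mL / 39877 = 125 PFU/mL

125 PFU/mL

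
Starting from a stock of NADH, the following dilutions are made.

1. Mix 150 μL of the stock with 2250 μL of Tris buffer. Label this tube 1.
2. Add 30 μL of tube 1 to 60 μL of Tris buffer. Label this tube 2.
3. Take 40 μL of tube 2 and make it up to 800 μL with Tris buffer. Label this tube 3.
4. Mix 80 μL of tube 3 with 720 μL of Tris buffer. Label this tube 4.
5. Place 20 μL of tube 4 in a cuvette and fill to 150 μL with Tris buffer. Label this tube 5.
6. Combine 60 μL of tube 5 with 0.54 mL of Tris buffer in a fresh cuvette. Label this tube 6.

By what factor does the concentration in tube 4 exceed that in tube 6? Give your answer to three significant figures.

75.0

Step 1: 150 μL + 2250 μL = 2400 μL total → factor 2400/150 = 16
Step 2: 30 μL + 60 μL = 90 μL total → factor 90/30 = 3
Step 3: 40 μL brought to 800 μL → factor 800/40 = 20
Step 4: 80 μL + 720 μL = 800 μL total → factor 800/80 = 10
Step 5: 20 μL brought to 150 μL → factor 150/20 = 7.5
Step 6: 60 μL + 0.54 mL = 600 μL total → factor 600/60 = 10
Dilution factor to tube 4 = 9600; to tube 6 = 7.2 × 10^5
[tube 4]/[tube 6] = (factor to tube 6)/(factor to tube 4) = 7.2 × 10^5/9600 = 75.0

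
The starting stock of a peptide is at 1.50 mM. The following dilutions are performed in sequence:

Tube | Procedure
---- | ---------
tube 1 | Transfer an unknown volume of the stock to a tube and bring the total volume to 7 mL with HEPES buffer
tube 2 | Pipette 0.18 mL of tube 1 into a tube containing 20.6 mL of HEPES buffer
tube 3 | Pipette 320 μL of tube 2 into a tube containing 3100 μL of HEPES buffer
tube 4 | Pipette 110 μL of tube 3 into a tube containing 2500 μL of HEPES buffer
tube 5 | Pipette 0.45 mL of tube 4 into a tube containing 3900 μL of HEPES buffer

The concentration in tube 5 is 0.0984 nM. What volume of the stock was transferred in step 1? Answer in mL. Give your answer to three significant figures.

Step 1: v brought to 7 mL → factor = 7 mL/v
Step 2: 0.18 mL + 20.6 mL = 20.78 mL total → factor 20.78/0.18 = 115.44
Step 3: 320 μL + 3100 μL = 3420 μL total → factor 3420/320 = 10.688
Step 4: 110 μL + 2500 μL = 2610 μL total → factor 2610/110 = 23.727
Step 5: 0.45 mL + 3900 μL = 4.35 mL total → factor 4.35/0.45 = 9.6667
Product of known-step factors = 2.8299 × 10^5
Overall factor = 1.50 mM / (0.0984 nM) = 1.5244 × 10^7
Step-1 factor = 1.5244 × 10^7 / 2.8299 × 10^5 = 53.867
v = 7 mL / 53.867 = 0.130 mL

0.130 mL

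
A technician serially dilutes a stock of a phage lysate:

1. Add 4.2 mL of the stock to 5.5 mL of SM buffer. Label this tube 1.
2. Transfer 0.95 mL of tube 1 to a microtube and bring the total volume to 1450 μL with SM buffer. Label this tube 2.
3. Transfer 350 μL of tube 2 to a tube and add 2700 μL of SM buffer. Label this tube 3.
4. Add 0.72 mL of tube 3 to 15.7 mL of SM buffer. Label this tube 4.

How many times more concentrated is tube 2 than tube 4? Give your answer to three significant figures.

199

Step 1: 4.2 mL + 5.5 mL = 9.7 mL total → factor 9.7/4.2 = 2.3095
Step 2: 0.95 mL brought to 1450 μL → factor 1.45/0.95 = 1.5263
Step 3: 350 μL + 2700 μL = 3050 μL total → factor 3050/350 = 8.7143
Step 4: 0.72 mL + 15.7 mL = 16.42 mL total → factor 16.42/0.72 = 22.806
Dilution factor to tube 2 = 3.5251; to tube 4 = 700.55
[tube 2]/[tube 4] = (factor to tube 4)/(factor to tube 2) = 700.55/3.5251 = 199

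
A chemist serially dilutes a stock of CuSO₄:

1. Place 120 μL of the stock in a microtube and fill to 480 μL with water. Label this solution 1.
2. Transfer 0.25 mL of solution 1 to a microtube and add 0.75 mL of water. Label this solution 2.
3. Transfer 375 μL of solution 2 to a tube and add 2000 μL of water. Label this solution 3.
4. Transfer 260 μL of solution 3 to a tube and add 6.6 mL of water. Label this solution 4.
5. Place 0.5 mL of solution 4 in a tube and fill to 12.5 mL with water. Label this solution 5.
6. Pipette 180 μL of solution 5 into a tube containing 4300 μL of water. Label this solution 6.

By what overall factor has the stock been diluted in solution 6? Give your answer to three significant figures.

Step 1: 120 μL brought to 480 μL → factor 480/120 = 4
Step 2: 0.25 mL + 0.75 mL = 1 mL total → factor 1/0.25 = 4
Step 3: 375 μL + 2000 μL = 2375 μL total → factor 2375/375 = 6.3333
Step 4: 260 μL + 6.6 mL = 6860 μL total → factor 6860/260 = 26.385
Step 5: 0.5 mL brought to 12.5 mL → factor 12.5/0.5 = 25
Step 6: 180 μL + 4300 μL = 4480 μL total → factor 4480/180 = 24.889
Overall dilution factor = 4 × 4 × 6.3333 × 26.385 × 25 × 24.889 = 1.6636 × 10^6

1.66 × 10^6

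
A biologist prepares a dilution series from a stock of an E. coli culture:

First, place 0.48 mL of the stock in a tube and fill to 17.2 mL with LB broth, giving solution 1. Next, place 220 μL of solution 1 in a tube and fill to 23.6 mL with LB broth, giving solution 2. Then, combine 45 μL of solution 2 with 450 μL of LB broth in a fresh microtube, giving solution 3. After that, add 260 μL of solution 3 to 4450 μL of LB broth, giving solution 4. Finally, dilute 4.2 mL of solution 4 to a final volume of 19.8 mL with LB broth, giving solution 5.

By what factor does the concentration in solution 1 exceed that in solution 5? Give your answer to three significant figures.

Step 1: 0.48 mL brought to 17.2 mL → factor 17.2/0.48 = 35.833
Step 2: 220 μL brought to 23.6 mL → factor 23600/220 = 107.27
Step 3: 45 μL + 450 μL = 495 μL total → factor 495/45 = 11
Step 4: 260 μL + 4450 μL = 4710 μL total → factor 4710/260 = 18.115
Step 5: 4.2 mL brought to 19.8 mL → factor 19.8/4.2 = 4.7143
Dilution factor to solution 1 = 35.833; to solution 5 = 3.611 × 10^6
[solution 1]/[solution 5] = (factor to solution 5)/(factor to solution 1) = 3.611 × 10^6/35.833 = 1.01 × 10^5

1.01 × 10^5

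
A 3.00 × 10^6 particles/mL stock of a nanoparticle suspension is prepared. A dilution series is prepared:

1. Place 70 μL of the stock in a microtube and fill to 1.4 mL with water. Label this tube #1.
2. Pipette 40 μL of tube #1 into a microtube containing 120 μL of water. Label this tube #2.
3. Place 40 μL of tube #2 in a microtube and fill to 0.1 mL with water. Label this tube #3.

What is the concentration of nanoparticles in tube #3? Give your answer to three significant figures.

1.50 × 10^4 particles/mL

Step 1: 70 μL brought to 1.4 mL → factor 1400/70 = 20
Step 2: 40 μL + 120 μL = 160 μL total → factor 160/40 = 4
Step 3: 40 μL brought to 0.1 mL → factor 100/40 = 2.5
Overall dilution factor = 20 × 4 × 2.5 = 200
Final = 3.00 × 10^6 particles/mL / 200 = 1.50 × 10^4 particles/mL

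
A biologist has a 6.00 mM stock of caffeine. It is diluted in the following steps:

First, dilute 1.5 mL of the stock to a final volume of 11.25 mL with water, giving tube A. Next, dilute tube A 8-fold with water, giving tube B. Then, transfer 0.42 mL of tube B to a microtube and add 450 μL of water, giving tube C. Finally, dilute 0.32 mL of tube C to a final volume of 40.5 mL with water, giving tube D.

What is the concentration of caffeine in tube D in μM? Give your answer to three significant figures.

Step 1: 1.5 mL brought to 11.25 mL → factor 11.25/1.5 = 7.5
Step 2: 8-fold → factor 8
Step 3: 0.42 mL + 450 μL = 0.87 mL total → factor 0.87/0.42 = 2.0714
Step 4: 0.32 mL brought to 40.5 mL → factor 40.5/0.32 = 126.56
Overall dilution factor = 7.5 × 8 × 2.0714 × 126.56 = 15730
Final = 6.00 mM / 15730 = 0.0003814 mM = 0.381 μM

0.381 μM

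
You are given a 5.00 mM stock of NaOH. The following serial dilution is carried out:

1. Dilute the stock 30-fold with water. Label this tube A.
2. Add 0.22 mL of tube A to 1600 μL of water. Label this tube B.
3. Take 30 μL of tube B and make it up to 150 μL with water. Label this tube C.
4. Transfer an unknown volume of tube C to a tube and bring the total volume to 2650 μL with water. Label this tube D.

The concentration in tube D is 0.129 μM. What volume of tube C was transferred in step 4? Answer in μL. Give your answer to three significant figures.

84.8 μL

Step 1: 30-fold → factor 30
Step 2: 0.22 mL + 1600 μL = 1.82 mL total → factor 1.82/0.22 = 8.2727
Step 3: 30 μL brought to 150 μL → factor 150/30 = 5
Step 4: v brought to 2650 μL → factor = 2650 μL/v
Product of known-step factors = 1240.9
Overall factor = 5.00 mM / (0.129 μM) = 38760
Step-4 factor = 38760 / 1240.9 = 31.235
v = 2650 μL / 31.235 = 84.8 μL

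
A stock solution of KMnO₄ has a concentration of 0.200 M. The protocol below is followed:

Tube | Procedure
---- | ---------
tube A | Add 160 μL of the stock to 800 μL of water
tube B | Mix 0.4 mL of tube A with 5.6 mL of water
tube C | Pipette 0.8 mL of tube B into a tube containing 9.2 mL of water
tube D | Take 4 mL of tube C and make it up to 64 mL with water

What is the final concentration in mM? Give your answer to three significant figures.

0.0111 mM

Step 1: 160 μL + 800 μL = 960 μL total → factor 960/160 = 6
Step 2: 0.4 mL + 5.6 mL = 6 mL total → factor 6/0.4 = 15
Step 3: 0.8 mL + 9.2 mL = 10 mL total → factor 10/0.8 = 12.5
Step 4: 4 mL brought to 64 mL → factor 64/4 = 16
Overall dilution factor = 6 × 15 × 12.5 × 16 = 18000
Final = 0.200 M / 18000 = 1.111 × 10^-5 M = 0.0111 mM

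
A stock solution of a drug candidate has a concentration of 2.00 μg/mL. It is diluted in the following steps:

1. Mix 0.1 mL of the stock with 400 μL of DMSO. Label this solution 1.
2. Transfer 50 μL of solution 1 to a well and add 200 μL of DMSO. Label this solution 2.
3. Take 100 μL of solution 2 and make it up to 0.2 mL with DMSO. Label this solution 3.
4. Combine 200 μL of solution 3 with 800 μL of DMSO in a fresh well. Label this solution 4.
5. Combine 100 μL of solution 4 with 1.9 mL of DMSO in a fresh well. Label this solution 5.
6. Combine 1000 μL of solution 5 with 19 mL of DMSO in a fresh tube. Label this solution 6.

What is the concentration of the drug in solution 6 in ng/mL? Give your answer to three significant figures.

0.0200 ng/mL

Step 1: 0.1 mL + 400 μL = 0.5 mL total → factor 0.5/0.1 = 5
Step 2: 50 μL + 200 μL = 250 μL total → factor 250/50 = 5
Step 3: 100 μL brought to 0.2 mL → factor 200/100 = 2
Step 4: 200 μL + 800 μL = 1000 μL total → factor 1000/200 = 5
Step 5: 100 μL + 1.9 mL = 2000 μL total → factor 2000/100 = 20
Step 6: 1000 μL + 19 mL = 20000 μL total → factor 20000/1000 = 20
Overall dilution factor = 5 × 5 × 2 × 5 × 20 × 20 = 1 × 10^5
Final = 2.00 μg/mL / 1 × 10^5 = 2.000 × 10^-5 μg/mL = 0.0200 ng/mL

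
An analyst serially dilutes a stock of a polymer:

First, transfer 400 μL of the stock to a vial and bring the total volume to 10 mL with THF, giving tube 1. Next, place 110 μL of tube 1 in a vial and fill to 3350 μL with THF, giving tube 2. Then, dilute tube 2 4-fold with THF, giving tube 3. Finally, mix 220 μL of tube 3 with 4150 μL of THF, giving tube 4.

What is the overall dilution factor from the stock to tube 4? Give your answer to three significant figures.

Step 1: 400 μL brought to 10 mL → factor 10000/400 = 25
Step 2: 110 μL brought to 3350 μL → factor 3350/110 = 30.455
Step 3: 4-fold → factor 4
Step 4: 220 μL + 4150 μL = 4370 μL total → factor 4370/220 = 19.864
Overall dilution factor = 25 × 30.455 × 4 × 19.864 = 60494

6.05 × 10^4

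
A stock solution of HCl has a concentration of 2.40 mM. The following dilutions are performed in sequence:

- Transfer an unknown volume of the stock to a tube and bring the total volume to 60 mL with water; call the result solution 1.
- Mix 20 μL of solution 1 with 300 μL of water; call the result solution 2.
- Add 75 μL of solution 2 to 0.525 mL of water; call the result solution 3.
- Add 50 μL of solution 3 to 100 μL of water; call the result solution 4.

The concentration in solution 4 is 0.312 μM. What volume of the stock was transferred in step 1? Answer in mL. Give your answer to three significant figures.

Step 1: v brought to 60 mL → factor = 60 mL/v
Step 2: 20 μL + 300 μL = 320 μL total → factor 320/20 = 16
Step 3: 75 μL + 0.525 mL = 600 μL total → factor 600/75 = 8
Step 4: 50 μL + 100 μL = 150 μL total → factor 150/50 = 3
Product of known-step factors = 384
Overall factor = 2.40 mM / (0.312 μM) = 7692.3
Step-1 factor = 7692.3 / 384 = 20.032
v = 60 mL / 20.032 = 3.00 mL

3.00 mL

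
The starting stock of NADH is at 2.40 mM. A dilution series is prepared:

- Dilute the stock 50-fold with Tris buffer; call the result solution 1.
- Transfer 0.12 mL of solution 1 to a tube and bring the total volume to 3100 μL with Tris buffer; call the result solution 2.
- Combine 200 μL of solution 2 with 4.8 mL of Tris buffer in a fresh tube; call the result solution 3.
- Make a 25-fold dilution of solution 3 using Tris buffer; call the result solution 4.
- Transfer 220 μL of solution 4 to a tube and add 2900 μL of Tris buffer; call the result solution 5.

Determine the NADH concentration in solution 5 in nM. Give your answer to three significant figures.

0.210 nM

Step 1: 50-fold → factor 50
Step 2: 0.12 mL brought to 3100 μL → factor 3.1/0.12 = 25.833
Step 3: 200 μL + 4.8 mL = 5000 μL total → factor 5000/200 = 25
Step 4: 25-fold → factor 25
Step 5: 220 μL + 2900 μL = 3120 μL total → factor 3120/220 = 14.182
Overall dilution factor = 50 × 25.833 × 25 × 25 × 14.182 = 1.1449 × 10^7
Final = 2.40 mM / 1.1449 × 10^7 = 2.096 × 10^-7 mM = 0.210 nM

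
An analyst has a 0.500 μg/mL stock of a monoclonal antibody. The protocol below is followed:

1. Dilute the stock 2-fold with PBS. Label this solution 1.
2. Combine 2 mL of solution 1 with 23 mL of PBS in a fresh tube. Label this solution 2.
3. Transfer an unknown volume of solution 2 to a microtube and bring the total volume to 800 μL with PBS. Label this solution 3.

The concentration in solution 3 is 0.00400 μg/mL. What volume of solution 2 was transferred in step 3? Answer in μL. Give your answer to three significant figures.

160 μL

Step 1: 2-fold → factor 2
Step 2: 2 mL + 23 mL = 25 mL total → factor 25/2 = 12.5
Step 3: v brought to 800 μL → factor = 800 μL/v
Product of known-step factors = 25
Overall factor = 0.500 μg/mL / (0.00400 μg/mL) = 125
Step-3 factor = 125 / 25 = 5
v = 800 μL / 5 = 160 μL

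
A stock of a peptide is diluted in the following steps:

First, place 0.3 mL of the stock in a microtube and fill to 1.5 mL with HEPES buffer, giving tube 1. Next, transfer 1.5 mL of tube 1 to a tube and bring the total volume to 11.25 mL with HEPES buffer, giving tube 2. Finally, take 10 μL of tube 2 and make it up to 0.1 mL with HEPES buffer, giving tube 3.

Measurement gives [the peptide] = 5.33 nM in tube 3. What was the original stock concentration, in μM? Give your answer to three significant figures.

2.00 μM

Step 1: 0.3 mL brought to 1.5 mL → factor 1.5/0.3 = 5
Step 2: 1.5 mL brought to 11.25 mL → factor 11.25/1.5 = 7.5
Step 3: 10 μL brought to 0.1 mL → factor 100/10 = 10
Overall dilution factor = 5 × 7.5 × 10 = 375
Stock = 5.33 nM × 375 = 1999 nM = 2.00 μM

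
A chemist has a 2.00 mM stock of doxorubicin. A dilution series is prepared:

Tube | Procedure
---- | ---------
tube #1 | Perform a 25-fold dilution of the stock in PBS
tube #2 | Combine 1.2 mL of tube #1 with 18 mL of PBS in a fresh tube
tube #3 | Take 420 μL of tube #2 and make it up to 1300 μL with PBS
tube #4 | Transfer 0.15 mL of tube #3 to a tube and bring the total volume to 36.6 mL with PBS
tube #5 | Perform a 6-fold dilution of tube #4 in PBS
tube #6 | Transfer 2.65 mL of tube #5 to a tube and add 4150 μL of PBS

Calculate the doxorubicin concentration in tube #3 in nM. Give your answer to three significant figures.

Step 1: 25-fold → factor 25
Step 2: 1.2 mL + 18 mL = 19.2 mL total → factor 19.2/1.2 = 16
Step 3: 420 μL brought to 1300 μL → factor 1300/420 = 3.0952
Dilution factor through tube #3 = 25 × 16 × 3.0952 = 1238.1
[tube #3] = 2.00 mM / 1238.1 = 0.001615 mM = 1.62 × 10^3 nM

1.62 × 10^3 nM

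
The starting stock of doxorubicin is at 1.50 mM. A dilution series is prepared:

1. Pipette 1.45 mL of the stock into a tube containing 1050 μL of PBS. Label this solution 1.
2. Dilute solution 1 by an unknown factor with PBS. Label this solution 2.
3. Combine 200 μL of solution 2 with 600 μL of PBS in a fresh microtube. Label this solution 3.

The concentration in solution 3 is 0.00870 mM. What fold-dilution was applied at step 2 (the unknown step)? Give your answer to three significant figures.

25.0-fold

Step 1: 1.45 mL + 1050 μL = 2.5 mL total → factor 2.5/1.45 = 1.7241
Step 2: unknown factor x
Step 3: 200 μL + 600 μL = 800 μL total → factor 800/200 = 4
Product of known-step factors = 6.8966
Overall factor = 1.50 mM / (0.00870 mM) = 172.41
x = 172.41 / 6.8966 = 25.0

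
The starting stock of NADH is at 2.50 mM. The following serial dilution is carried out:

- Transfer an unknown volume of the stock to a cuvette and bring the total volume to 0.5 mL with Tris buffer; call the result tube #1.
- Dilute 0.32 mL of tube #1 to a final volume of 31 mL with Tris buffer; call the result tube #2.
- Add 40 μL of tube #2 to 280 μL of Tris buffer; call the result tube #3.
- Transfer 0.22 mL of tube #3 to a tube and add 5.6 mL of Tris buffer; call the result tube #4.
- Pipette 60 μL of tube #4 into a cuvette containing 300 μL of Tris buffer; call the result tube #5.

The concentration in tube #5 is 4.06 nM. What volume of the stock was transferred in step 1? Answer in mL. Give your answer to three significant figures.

0.0999 mL

Step 1: v brought to 0.5 mL → factor = 0.5 mL/v
Step 2: 0.32 mL brought to 31 mL → factor 31/0.32 = 96.875
Step 3: 40 μL + 280 μL = 320 μL total → factor 320/40 = 8
Step 4: 0.22 mL + 5.6 mL = 5.82 mL total → factor 5.82/0.22 = 26.455
Step 5: 60 μL + 300 μL = 360 μL total → factor 360/60 = 6
Product of known-step factors = 1.2301 × 10^5
Overall factor = 2.50 mM / (4.06 nM) = 6.1576 × 10^5
Step-1 factor = 6.1576 × 10^5 / 1.2301 × 10^5 = 5.0057
v = 0.5 mL / 5.0057 = 0.0999 mL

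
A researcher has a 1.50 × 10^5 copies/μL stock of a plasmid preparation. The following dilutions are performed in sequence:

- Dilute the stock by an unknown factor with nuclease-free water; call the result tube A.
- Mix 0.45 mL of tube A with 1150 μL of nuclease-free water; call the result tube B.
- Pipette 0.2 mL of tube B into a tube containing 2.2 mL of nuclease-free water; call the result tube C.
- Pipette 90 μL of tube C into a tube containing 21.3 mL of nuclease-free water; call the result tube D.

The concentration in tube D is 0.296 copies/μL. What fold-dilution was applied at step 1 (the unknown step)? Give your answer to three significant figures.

Step 1: unknown factor x
Step 2: 0.45 mL + 1150 μL = 1.6 mL total → factor 1.6/0.45 = 3.5556
Step 3: 0.2 mL + 2.2 mL = 2.4 mL total → factor 2.4/0.2 = 12
Step 4: 90 μL + 21.3 mL = 21390 μL total → factor 21390/90 = 237.67
Product of known-step factors = 10140
Overall factor = 1.50 × 10^5 copies/μL / (0.296 copies/μL) = 5.0676 × 10^5
x = 5.0676 × 10^5 / 10140 = 50.0

50.0-fold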